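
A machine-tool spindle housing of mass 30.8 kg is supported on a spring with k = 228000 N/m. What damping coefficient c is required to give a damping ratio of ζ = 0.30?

1590 N·s/m

c_c = 2√(k·m) = 2√(228000 × 30.8) = 5300 N·s/m.
c = ζ·c_c = 0.30 × 5300 = 1590 N·s/m.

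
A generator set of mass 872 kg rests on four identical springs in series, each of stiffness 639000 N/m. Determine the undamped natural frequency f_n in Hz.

Series springs: 1/k_eq = 4/639000, so k_eq = 639000/4 = 159800 N/m.
ω_n = √(k_eq/m) = √(159800/872) = √183.2 = 13.54 rad/s.
f_n = ω_n/(2π) = 13.54/6.283 = 2.154 Hz.

2.15 Hz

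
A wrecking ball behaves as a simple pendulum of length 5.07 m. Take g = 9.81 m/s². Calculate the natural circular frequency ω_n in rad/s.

1.39 rad/s

For a simple pendulum ω_n = √(g/L) = √(9.81/5.07) = √1.935 = 1.391 rad/s.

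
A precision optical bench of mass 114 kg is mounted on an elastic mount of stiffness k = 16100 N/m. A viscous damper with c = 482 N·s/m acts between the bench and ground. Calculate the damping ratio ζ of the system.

ω_n = √(k/m) = √(16100/114) = 11.88 rad/s.
Critical damping c_c = 2√(k·m) = 2√(16100 × 114) = 2710 N·s/m, so ζ = c/c_c = 482/2710 = 0.1779.

0.178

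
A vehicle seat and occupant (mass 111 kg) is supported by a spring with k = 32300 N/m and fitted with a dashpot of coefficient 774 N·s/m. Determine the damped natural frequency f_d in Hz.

ω_n = √(k/m) = √(32300/111) = 17.06 rad/s.
Critical damping c_c = 2√(k·m) = 2√(32300 × 111) = 3787 N·s/m, so ζ = c/c_c = 774/3787 = 0.2044.
ω_d = ω_n√(1 − ζ²) = 17.06 × √(1 − 0.0418) = 16.70 rad/s.
f_d = ω_d/(2π) = 2.658 Hz.

2.66 Hz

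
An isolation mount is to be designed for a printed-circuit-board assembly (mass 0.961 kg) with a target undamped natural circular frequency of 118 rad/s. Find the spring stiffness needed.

13400 N/m

k = m·ω_n² = 0.961 × 118.0² = 0.961 × 13920 = 13380 N/m.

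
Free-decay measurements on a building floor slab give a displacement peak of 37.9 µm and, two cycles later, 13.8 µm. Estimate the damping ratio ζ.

0.0801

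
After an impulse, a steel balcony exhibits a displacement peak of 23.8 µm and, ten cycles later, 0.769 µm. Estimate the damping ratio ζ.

Logarithmic decrement δ = (1/n)·ln(x₀/x_n) = (1/10)·ln(23.8/0.769) = (1/10)·ln(30.95) = 0.3432.
ζ = δ/√(4π² + δ²) = 0.3432/√(39.48 + 0.118) = 0.3432/6.293 = 0.05455.

0.0545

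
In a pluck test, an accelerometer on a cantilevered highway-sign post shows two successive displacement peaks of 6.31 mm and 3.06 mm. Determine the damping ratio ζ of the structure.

0.114

Logarithmic decrement δ = (1/n)·ln(x₀/x_n) = (1/1)·ln(6.31/3.06) = (1/1)·ln(2.062) = 0.7237.
ζ = δ/√(4π² + δ²) = 0.7237/√(39.48 + 0.524) = 0.7237/6.325 = 0.1144.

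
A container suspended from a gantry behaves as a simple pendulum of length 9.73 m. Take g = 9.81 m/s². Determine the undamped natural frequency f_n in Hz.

For a simple pendulum ω_n = √(g/L) = √(9.81/9.73) = √1.008 = 1.004 rad/s.
f_n = ω_n/(2π) = 1.004/6.283 = 0.1598 Hz.

0.160 Hz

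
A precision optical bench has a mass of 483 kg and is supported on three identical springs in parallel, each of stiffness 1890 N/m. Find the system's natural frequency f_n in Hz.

Parallel springs add: k_eq = 3 × 1890 = 5670 N/m.
ω_n = √(k_eq/m) = √(5670/483) = √11.74 = 3.426 rad/s.
f_n = ω_n/(2π) = 3.426/6.283 = 0.5453 Hz.

0.545 Hz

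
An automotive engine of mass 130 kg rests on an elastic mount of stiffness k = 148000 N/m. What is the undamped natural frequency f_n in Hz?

5.37 Hz

ω_n = √(k/m) = √(148000/130) = √1138 = 33.74 rad/s.
f_n = ω_n/(2π) = 33.74/6.283 = 5.370 Hz.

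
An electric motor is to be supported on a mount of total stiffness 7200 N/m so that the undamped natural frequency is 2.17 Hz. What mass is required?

ω_n = 2πf_n = 2π × 2.17 = 13.63 rad/s.
m = k/ω_n² = 7200/13.63² = 7200/185.9 = 38.73 kg.

38.7 kg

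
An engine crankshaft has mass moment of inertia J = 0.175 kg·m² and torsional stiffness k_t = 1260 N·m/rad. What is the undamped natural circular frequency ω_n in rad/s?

ω_n = √(k_t/J) = √(1260/0.175) = √7200 = 84.85 rad/s.

84.9 rad/s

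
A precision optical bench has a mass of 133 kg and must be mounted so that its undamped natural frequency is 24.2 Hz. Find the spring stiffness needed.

ω_n = 2πf_n = 2π × 24.2 = 152.1 rad/s.
k = m·ω_n² = 133 × 152.1² = 133 × 23120 = 3075000 N/m.

3070000 N/m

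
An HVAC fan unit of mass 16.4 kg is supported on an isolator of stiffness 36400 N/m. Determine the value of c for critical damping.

1550 N·s/m

c_c = 2√(k·m) = 2√(36400 × 16.4) = 2 × 772.6 = 1545 N·s/m.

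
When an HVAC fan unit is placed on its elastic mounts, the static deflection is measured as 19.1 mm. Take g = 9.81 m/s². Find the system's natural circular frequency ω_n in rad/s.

ω_n = √(g/δ_st) = √(9.81/0.0191) = √513.6 = 22.66 rad/s.

22.7 rad/s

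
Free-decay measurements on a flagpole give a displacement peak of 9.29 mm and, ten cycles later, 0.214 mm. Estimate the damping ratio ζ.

Logarithmic decrement δ = (1/n)·ln(x₀/x_n) = (1/10)·ln(9.29/0.214) = (1/10)·ln(43.41) = 0.3771.
ζ = δ/√(4π² + δ²) = 0.3771/√(39.48 + 0.142) = 0.3771/6.294 = 0.05991.

0.0599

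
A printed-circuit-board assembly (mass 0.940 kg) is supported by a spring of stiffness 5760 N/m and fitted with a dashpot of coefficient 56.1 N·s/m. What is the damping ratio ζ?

0.381

ω_n = √(k/m) = √(5760/0.940) = 78.28 rad/s.
Critical damping c_c = 2√(k·m) = 2√(5760 × 0.940) = 147.2 N·s/m, so ζ = c/c_c = 56.1/147.2 = 0.3812.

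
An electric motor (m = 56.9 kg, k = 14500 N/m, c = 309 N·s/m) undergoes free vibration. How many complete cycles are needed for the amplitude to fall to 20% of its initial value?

ζ = c/(2√(km)) = 309/(2√(14500 × 56.9)) = 309/1817 = 0.1701.
Logarithmic decrement δ = 2πζ/√(1 − ζ²) = 2π × 0.1701/√(1 − 0.0289) = 1.085.
x_n/x₀ = e^(−nδ) ≤ 0.2; take ln: n ≥ ln(1/0.2)/δ = 1.609/1.085 = 1.484.
So 2 complete cycles are required.

2 cycles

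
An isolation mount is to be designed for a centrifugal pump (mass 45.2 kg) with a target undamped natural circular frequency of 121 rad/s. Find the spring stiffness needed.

k = m·ω_n² = 45.2 × 121.0² = 45.2 × 14640 = 661800 N/m.

662000 N/m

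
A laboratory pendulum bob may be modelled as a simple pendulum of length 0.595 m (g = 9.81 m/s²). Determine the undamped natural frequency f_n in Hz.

For a simple pendulum ω_n = √(g/L) = √(9.81/0.595) = √16.49 = 4.060 rad/s.
f_n = ω_n/(2π) = 4.060/6.283 = 0.6462 Hz.

0.646 Hz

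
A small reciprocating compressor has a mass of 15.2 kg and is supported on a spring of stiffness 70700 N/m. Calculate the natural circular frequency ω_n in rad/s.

ω_n = √(k/m) = √(70700/15.2) = √4651 = 68.20 rad/s.

68.2 rad/s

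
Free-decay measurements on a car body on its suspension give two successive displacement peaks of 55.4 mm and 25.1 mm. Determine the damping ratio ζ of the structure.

0.125

Logarithmic decrement δ = (1/n)·ln(x₀/x_n) = (1/1)·ln(55.4/25.1) = (1/1)·ln(2.207) = 0.7917.
ζ = δ/√(4π² + δ²) = 0.7917/√(39.48 + 0.627) = 0.7917/6.333 = 0.1250.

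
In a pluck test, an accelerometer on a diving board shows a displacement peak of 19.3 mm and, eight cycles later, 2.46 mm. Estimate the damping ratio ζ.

Logarithmic decrement δ = (1/n)·ln(x₀/x_n) = (1/8)·ln(19.3/2.46) = (1/8)·ln(7.846) = 0.2575.
ζ = δ/√(4π² + δ²) = 0.2575/√(39.48 + 0.0663) = 0.2575/6.288 = 0.04095.

0.0409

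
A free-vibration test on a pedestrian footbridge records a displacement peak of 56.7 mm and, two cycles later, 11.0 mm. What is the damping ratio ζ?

0.129

Logarithmic decrement δ = (1/n)·ln(x₀/x_n) = (1/2)·ln(56.7/11.0) = (1/2)·ln(5.155) = 0.8199.
ζ = δ/√(4π² + δ²) = 0.8199/√(39.48 + 0.672) = 0.8199/6.336 = 0.1294.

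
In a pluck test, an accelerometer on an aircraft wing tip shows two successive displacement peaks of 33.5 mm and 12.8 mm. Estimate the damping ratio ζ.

0.151

Logarithmic decrement δ = (1/n)·ln(x₀/x_n) = (1/1)·ln(33.5/12.8) = (1/1)·ln(2.617) = 0.9621.
ζ = δ/√(4π² + δ²) = 0.9621/√(39.48 + 0.926) = 0.9621/6.356 = 0.1514.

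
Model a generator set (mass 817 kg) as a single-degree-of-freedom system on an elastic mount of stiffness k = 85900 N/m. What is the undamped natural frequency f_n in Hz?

ω_n = √(k/m) = √(85900/817) = √105.1 = 10.25 rad/s.
f_n = ω_n/(2π) = 10.25/6.283 = 1.632 Hz.

1.63 Hz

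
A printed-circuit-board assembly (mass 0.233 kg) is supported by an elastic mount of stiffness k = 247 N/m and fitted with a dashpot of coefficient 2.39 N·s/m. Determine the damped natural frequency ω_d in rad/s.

32.2 rad/s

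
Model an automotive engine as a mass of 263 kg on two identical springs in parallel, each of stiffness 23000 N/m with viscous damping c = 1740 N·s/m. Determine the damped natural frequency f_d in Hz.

2.04 Hz

Parallel springs add: k_eq = 2 × 23000 = 46000 N/m.
ω_n = √(k_eq/m) = √(46000/263) = 13.23 rad/s.
Critical damping c_c = 2√(k_eq·m) = 2√(46000 × 263) = 6956 N·s/m, so ζ = c/c_c = 1740/6956 = 0.2501.
ω_d = ω_n√(1 − ζ²) = 13.23 × √(1 − 0.0626) = 12.80 rad/s.
f_d = ω_d/(2π) = 2.038 Hz.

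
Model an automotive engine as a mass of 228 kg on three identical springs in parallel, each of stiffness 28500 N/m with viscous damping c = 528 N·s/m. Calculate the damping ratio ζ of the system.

0.0598

Parallel springs add: k_eq = 3 × 28500 = 85500 N/m.
ω_n = √(k_eq/m) = √(85500/228) = 19.36 rad/s.
Critical damping c_c = 2√(k_eq·m) = 2√(85500 × 228) = 8830 N·s/m, so ζ = c/c_c = 528/8830 = 0.05979.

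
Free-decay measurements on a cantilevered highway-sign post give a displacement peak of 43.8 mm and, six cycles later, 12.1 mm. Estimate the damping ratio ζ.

Logarithmic decrement δ = (1/n)·ln(x₀/x_n) = (1/6)·ln(43.8/12.1) = (1/6)·ln(3.620) = 0.2144.
ζ = δ/√(4π² + δ²) = 0.2144/√(39.48 + 0.0460) = 0.2144/6.287 = 0.03410.

0.0341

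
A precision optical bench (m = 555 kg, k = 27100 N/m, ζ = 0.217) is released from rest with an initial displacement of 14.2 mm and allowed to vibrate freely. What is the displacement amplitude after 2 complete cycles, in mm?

Logarithmic decrement δ = 2πζ/√(1 − ζ²) = 2π × 0.2170/√(1 − 0.0471) = 1.397.
After n cycles, x_n/x₀ = e^(−nδ), so x_2 = 14.2 × e^(−2 × 1.397) = 14.2 × 0.06121 = 0.8692 mm.

0.869 mm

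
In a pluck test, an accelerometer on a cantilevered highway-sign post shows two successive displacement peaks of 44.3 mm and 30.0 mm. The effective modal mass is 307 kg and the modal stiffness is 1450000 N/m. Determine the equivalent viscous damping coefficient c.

2610 N·s/m

Logarithmic decrement δ = (1/n)·ln(x₀/x_n) = (1/1)·ln(44.3/30.0) = (1/1)·ln(1.477) = 0.3898.
ζ = δ/√(4π² + δ²) = 0.3898/√(39.48 + 0.152) = 0.3898/6.295 = 0.06192.
c = ζ · 2√(km) = 0.06192 × 2√(1450000 × 307) = 0.06192 × 42200 = 2613 N·s/m.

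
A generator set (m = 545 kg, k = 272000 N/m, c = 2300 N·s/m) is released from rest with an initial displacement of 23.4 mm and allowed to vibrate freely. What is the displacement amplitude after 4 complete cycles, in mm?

ζ = c/(2√(km)) = 2300/(2√(272000 × 545)) = 2300/24350 = 0.09445.
Logarithmic decrement δ = 2πζ/√(1 − ζ²) = 2π × 0.09445/√(1 − 0.00892) = 0.5961.
After n cycles, x_n/x₀ = e^(−nδ), so x_4 = 23.4 × e^(−4 × 0.5961) = 23.4 × 0.09213 = 2.156 mm.

2.16 mm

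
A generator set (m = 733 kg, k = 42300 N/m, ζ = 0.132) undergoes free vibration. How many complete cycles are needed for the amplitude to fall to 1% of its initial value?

Logarithmic decrement δ = 2πζ/√(1 − ζ²) = 2π × 0.1320/√(1 − 0.0174) = 0.8367.
x_n/x₀ = e^(−nδ) ≤ 0.01; take ln: n ≥ ln(1/0.01)/δ = 4.605/0.8367 = 5.504.
So 6 complete cycles are required.

6 cycles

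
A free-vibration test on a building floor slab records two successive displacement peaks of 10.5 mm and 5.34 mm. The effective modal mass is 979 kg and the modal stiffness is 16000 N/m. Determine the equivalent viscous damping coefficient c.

Logarithmic decrement δ = (1/n)·ln(x₀/x_n) = (1/1)·ln(10.5/5.34) = (1/1)·ln(1.966) = 0.6761.
ζ = δ/√(4π² + δ²) = 0.6761/√(39.48 + 0.457) = 0.6761/6.319 = 0.1070.
c = ζ · 2√(km) = 0.1070 × 2√(16000 × 979) = 0.1070 × 7916 = 846.9 N·s/m.

847 N·s/m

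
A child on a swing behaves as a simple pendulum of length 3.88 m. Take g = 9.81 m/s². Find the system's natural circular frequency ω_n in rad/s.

1.59 rad/s

For a simple pendulum ω_n = √(g/L) = √(9.81/3.88) = √2.528 = 1.590 rad/s.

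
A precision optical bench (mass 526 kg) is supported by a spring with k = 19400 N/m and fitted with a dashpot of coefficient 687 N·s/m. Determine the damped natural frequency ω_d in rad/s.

6.04 rad/s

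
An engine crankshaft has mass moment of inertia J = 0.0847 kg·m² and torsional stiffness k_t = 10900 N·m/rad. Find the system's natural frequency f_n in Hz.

57.1 Hz

ω_n = √(k_t/J) = √(10900/0.0847) = √128700 = 358.7 rad/s.
f_n = ω_n/(2π) = 358.7/6.283 = 57.09 Hz.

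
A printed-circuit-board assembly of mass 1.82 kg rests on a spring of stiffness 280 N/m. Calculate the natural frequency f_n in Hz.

1.97 Hz

ω_n = √(k/m) = √(280.0/1.82) = √153.8 = 12.40 rad/s.
f_n = ω_n/(2π) = 12.40/6.283 = 1.974 Hz.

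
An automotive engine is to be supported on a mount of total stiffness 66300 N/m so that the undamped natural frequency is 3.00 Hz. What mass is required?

187 kg

ω_n = 2πf_n = 2π × 3.00 = 18.85 rad/s.
m = k/ω_n² = 66300/18.85² = 66300/355.3 = 186.6 kg.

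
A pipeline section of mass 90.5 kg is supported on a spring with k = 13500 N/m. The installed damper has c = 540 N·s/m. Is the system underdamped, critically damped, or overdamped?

c_c = 2√(k·m) = 2211 N·s/m; ζ = c/c_c = 540/2211 = 0.244.
Since ζ < 1 the system is underdamped.

underdamped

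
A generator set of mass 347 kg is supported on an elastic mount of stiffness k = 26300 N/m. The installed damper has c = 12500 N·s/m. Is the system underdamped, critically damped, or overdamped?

overdamped

c_c = 2√(k·m) = 6042 N·s/m; ζ = c/c_c = 12500/6042 = 2.07.
Since ζ > 1 the system is overdamped.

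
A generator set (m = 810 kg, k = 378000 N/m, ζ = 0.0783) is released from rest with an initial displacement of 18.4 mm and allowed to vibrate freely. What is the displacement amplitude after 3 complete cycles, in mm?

4.19 mm

Logarithmic decrement δ = 2πζ/√(1 − ζ²) = 2π × 0.07830/√(1 − 0.00613) = 0.4935.
After n cycles, x_n/x₀ = e^(−nδ), so x_3 = 18.4 × e^(−3 × 0.4935) = 18.4 × 0.2275 = 4.187 mm.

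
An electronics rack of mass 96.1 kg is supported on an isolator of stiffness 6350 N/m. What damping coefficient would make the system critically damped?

1560 N·s/m

c_c = 2√(k·m) = 2√(6350 × 96.1) = 2 × 781.2 = 1562 N·s/m.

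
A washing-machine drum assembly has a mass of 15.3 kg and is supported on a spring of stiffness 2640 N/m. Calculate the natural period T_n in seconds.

0.478 s

ω_n = √(k/m) = √(2640/15.3) = √172.5 = 13.14 rad/s.
T_n = 2π/ω_n = 6.283/13.14 = 0.4783 s.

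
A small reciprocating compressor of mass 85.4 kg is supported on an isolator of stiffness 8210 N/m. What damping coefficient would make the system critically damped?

1670 N·s/m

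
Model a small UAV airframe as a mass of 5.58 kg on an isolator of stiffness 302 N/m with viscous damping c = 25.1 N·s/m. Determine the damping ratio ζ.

ω_n = √(k/m) = √(302.0/5.58) = 7.357 rad/s.
Critical damping c_c = 2√(k·m) = 2√(302.0 × 5.58) = 82.10 N·s/m, so ζ = c/c_c = 25.1/82.10 = 0.3057.

0.306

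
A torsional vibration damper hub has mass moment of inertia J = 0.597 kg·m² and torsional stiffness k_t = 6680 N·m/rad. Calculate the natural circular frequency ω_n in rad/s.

106 rad/s

ω_n = √(k_t/J) = √(6680/0.597) = √11190 = 105.8 rad/s.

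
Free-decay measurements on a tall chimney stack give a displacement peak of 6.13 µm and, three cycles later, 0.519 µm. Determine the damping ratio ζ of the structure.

Logarithmic decrement δ = (1/n)·ln(x₀/x_n) = (1/3)·ln(6.13/0.519) = (1/3)·ln(11.81) = 0.8230.
ζ = δ/√(4π² + δ²) = 0.8230/√(39.48 + 0.677) = 0.8230/6.337 = 0.1299.

0.130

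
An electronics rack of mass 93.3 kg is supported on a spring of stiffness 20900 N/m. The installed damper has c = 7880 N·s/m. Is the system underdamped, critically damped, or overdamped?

overdamped

c_c = 2√(k·m) = 2793 N·s/m; ζ = c/c_c = 7880/2793 = 2.82.
Since ζ > 1 the system is overdamped.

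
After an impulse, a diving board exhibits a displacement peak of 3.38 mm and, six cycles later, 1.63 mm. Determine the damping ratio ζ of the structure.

0.0193

Logarithmic decrement δ = (1/n)·ln(x₀/x_n) = (1/6)·ln(3.38/1.63) = (1/6)·ln(2.074) = 0.1215.
ζ = δ/√(4π² + δ²) = 0.1215/√(39.48 + 0.0148) = 0.1215/6.284 = 0.01934.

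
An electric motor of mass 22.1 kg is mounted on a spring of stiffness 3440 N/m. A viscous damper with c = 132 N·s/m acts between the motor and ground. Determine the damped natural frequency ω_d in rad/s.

ω_n = √(k/m) = √(3440/22.1) = 12.48 rad/s.
Critical damping c_c = 2√(k·m) = 2√(3440 × 22.1) = 551.4 N·s/m, so ζ = c/c_c = 132/551.4 = 0.2394.
ω_d = ω_n√(1 − ζ²) = 12.48 × √(1 − 0.0573) = 12.11 rad/s.

12.1 rad/s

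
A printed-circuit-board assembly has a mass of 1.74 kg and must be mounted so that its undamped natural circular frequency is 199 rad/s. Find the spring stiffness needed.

68900 N/m

k = m·ω_n² = 1.74 × 199.0² = 1.74 × 39600 = 68910 N/m.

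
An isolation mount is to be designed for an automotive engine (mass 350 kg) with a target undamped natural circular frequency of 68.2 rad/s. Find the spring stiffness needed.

1630000 N/m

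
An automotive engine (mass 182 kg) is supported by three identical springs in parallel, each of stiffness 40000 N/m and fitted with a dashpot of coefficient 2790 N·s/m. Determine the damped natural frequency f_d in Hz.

3.90 Hz

Parallel springs add: k_eq = 3 × 40000 = 120000 N/m.
ω_n = √(k_eq/m) = √(120000/182) = 25.68 rad/s.
Critical damping c_c = 2√(k_eq·m) = 2√(120000 × 182) = 9347 N·s/m, so ζ = c/c_c = 2790/9347 = 0.2985.
ω_d = ω_n√(1 − ζ²) = 25.68 × √(1 − 0.0891) = 24.51 rad/s.
f_d = ω_d/(2π) = 3.900 Hz.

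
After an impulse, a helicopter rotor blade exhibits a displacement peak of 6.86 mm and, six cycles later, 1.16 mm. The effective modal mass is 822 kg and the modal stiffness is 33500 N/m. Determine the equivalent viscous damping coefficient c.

494 N·s/m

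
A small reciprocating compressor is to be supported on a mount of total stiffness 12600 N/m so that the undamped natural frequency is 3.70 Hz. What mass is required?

23.3 kg

ω_n = 2πf_n = 2π × 3.70 = 23.25 rad/s.
m = k/ω_n² = 12600/23.25² = 12600/540.5 = 23.31 kg.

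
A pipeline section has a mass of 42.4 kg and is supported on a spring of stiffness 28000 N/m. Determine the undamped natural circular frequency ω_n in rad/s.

ω_n = √(k/m) = √(28000/42.4) = √660.4 = 25.70 rad/s.

25.7 rad/s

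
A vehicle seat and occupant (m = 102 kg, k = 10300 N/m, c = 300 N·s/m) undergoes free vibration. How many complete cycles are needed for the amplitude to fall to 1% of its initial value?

ζ = c/(2√(km)) = 300/(2√(10300 × 102)) = 300/2050 = 0.1463.
Logarithmic decrement δ = 2πζ/√(1 − ζ²) = 2π × 0.1463/√(1 − 0.0214) = 0.9295.
x_n/x₀ = e^(−nδ) ≤ 0.01; take ln: n ≥ ln(1/0.01)/δ = 4.605/0.9295 = 4.954.
So 5 complete cycles are required.

5 cycles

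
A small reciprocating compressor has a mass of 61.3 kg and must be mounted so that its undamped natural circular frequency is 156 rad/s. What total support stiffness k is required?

1490000 N/m

k = m·ω_n² = 61.3 × 156.0² = 61.3 × 24340 = 1492000 N/m.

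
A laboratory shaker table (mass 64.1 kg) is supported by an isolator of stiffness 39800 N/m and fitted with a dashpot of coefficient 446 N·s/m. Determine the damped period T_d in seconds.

ω_n = √(k/m) = √(39800/64.1) = 24.92 rad/s.
Critical damping c_c = 2√(k·m) = 2√(39800 × 64.1) = 3194 N·s/m, so ζ = c/c_c = 446/3194 = 0.1396.
ω_d = ω_n√(1 − ζ²) = 24.92 × √(1 − 0.0195) = 24.67 rad/s.
T_d = 2π/ω_d = 0.2546 s.

0.255 s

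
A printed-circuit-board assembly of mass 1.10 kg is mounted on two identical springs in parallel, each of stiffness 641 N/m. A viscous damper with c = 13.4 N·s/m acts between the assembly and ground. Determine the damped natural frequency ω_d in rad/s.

33.6 rad/s

Parallel springs add: k_eq = 2 × 641 = 1282 N/m.
ω_n = √(k_eq/m) = √(1282/1.10) = 34.14 rad/s.
Critical damping c_c = 2√(k_eq·m) = 2√(1282 × 1.10) = 75.11 N·s/m, so ζ = c/c_c = 13.4/75.11 = 0.1784.
ω_d = ω_n√(1 − ζ²) = 34.14 × √(1 − 0.0318) = 33.59 rad/s.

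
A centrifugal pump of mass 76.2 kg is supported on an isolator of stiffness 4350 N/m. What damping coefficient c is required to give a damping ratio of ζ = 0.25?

c_c = 2√(k·m) = 2√(4350 × 76.2) = 1151 N·s/m.
c = ζ·c_c = 0.25 × 1151 = 287.9 N·s/m.

288 N·s/m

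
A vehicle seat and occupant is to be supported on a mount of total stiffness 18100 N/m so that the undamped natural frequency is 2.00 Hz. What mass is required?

115 kg

ω_n = 2πf_n = 2π × 2.00 = 12.57 rad/s.
m = k/ω_n² = 18100/12.57² = 18100/157.9 = 114.6 kg.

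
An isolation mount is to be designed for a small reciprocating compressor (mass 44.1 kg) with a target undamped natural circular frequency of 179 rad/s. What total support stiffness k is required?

1410000 N/m

k = m·ω_n² = 44.1 × 179.0² = 44.1 × 32040 = 1413000 N/m.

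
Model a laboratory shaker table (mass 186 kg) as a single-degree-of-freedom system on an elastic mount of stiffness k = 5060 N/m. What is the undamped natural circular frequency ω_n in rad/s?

ω_n = √(k/m) = √(5060/186) = √27.20 = 5.216 rad/s.

5.22 rad/s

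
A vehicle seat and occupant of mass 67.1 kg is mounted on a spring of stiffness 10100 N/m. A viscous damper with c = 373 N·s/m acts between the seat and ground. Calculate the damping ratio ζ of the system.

ω_n = √(k/m) = √(10100/67.1) = 12.27 rad/s.
Critical damping c_c = 2√(k·m) = 2√(10100 × 67.1) = 1646 N·s/m, so ζ = c/c_c = 373/1646 = 0.2265.

0.227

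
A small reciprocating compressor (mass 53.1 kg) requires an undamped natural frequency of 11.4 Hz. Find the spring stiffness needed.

ω_n = 2πf_n = 2π × 11.4 = 71.63 rad/s.
k = m·ω_n² = 53.1 × 71.63² = 53.1 × 5131 = 272400 N/m.

272000 N/m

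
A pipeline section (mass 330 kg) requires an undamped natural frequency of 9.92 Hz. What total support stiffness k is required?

1280000 N/m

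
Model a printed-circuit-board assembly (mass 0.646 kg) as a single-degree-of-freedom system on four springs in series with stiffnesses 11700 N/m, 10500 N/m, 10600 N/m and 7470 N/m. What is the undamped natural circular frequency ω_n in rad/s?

Series springs: 1/k_eq = 1/11700 + 1/10500 + 1/10600 + 1/7470 = 0.0004089, so k_eq = 2445 N/m.
ω_n = √(k_eq/m) = √(2445/0.646) = √3786 = 61.53 rad/s.

61.5 rad/s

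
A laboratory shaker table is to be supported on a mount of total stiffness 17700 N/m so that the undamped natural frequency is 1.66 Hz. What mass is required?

ω_n = 2πf_n = 2π × 1.66 = 10.43 rad/s.
m = k/ω_n² = 17700/10.43² = 17700/108.8 = 162.7 kg.

163 kg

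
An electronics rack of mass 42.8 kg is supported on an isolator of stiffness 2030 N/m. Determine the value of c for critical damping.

590 N·s/m

c_c = 2√(k·m) = 2√(2030 × 42.8) = 2 × 294.8 = 589.5 N·s/m.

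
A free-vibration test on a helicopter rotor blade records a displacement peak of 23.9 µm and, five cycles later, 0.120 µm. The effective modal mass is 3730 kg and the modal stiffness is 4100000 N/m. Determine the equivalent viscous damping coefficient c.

41100 N·s/m

Logarithmic decrement δ = (1/n)·ln(x₀/x_n) = (1/5)·ln(23.9/0.120) = (1/5)·ln(199.2) = 1.059.
ζ = δ/√(4π² + δ²) = 1.059/√(39.48 + 1.12) = 1.059/6.372 = 0.1662.
c = ζ · 2√(km) = 0.1662 × 2√(4100000 × 3730) = 0.1662 × 247300 = 41100 N·s/m.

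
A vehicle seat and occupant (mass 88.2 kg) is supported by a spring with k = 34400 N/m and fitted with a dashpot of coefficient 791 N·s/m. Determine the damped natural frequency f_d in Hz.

ω_n = √(k/m) = √(34400/88.2) = 19.75 rad/s.
Critical damping c_c = 2√(k·m) = 2√(34400 × 88.2) = 3484 N·s/m, so ζ = c/c_c = 791/3484 = 0.2271.
ω_d = ω_n√(1 − ζ²) = 19.75 × √(1 − 0.0516) = 19.23 rad/s.
f_d = ω_d/(2π) = 3.061 Hz.

3.06 Hz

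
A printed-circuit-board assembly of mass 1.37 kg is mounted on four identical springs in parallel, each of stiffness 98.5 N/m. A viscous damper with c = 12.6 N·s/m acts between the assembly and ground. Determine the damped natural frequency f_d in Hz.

Parallel springs add: k_eq = 4 × 98.5 = 394.0 N/m.
ω_n = √(k_eq/m) = √(394.0/1.37) = 16.96 rad/s.
Critical damping c_c = 2√(k_eq·m) = 2√(394.0 × 1.37) = 46.47 N·s/m, so ζ = c/c_c = 12.6/46.47 = 0.2712.
ω_d = ω_n√(1 − ζ²) = 16.96 × √(1 − 0.0735) = 16.32 rad/s.
f_d = ω_d/(2π) = 2.598 Hz.

2.60 Hz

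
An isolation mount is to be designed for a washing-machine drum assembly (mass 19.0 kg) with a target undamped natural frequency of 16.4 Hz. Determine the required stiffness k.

202000 N/m

ω_n = 2πf_n = 2π × 16.4 = 103.0 rad/s.
k = m·ω_n² = 19.0 × 103.0² = 19.0 × 10620 = 201700 N/m.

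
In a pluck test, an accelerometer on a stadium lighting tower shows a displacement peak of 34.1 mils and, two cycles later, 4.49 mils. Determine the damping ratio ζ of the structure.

Logarithmic decrement δ = (1/n)·ln(x₀/x_n) = (1/2)·ln(34.1/4.49) = (1/2)·ln(7.595) = 1.014.
ζ = δ/√(4π² + δ²) = 1.014/√(39.48 + 1.03) = 1.014/6.364 = 0.1593.

0.159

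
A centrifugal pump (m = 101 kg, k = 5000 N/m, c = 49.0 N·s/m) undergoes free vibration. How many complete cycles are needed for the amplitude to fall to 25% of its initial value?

ζ = c/(2√(km)) = 49.0/(2√(5000 × 101)) = 49.0/1421 = 0.03448.
Logarithmic decrement δ = 2πζ/√(1 − ζ²) = 2π × 0.03448/√(1 − 0.00119) = 0.2167.
x_n/x₀ = e^(−nδ) ≤ 0.25; take ln: n ≥ ln(1/0.25)/δ = 1.386/0.2167 = 6.396.
So 7 complete cycles are required.

7 cycles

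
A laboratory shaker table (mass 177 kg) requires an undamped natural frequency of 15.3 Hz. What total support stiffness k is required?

1640000 N/m

ω_n = 2πf_n = 2π × 15.3 = 96.13 rad/s.
k = m·ω_n² = 177 × 96.13² = 177 × 9242 = 1636000 N/m.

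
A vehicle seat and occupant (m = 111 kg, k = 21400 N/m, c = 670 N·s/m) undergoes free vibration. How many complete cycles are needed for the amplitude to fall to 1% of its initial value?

4 cycles

ζ = c/(2√(km)) = 670/(2√(21400 × 111)) = 670/3082 = 0.2174.
Logarithmic decrement δ = 2πζ/√(1 − ζ²) = 2π × 0.2174/√(1 − 0.0472) = 1.399.
x_n/x₀ = e^(−nδ) ≤ 0.01; take ln: n ≥ ln(1/0.01)/δ = 4.605/1.399 = 3.291.
So 4 complete cycles are required.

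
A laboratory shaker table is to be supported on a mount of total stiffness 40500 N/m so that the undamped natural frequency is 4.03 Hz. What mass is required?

63.2 kg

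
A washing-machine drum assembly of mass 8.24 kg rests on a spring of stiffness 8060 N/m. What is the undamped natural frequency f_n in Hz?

4.98 Hz

ω_n = √(k/m) = √(8060/8.24) = √978.2 = 31.28 rad/s.
f_n = ω_n/(2π) = 31.28/6.283 = 4.978 Hz.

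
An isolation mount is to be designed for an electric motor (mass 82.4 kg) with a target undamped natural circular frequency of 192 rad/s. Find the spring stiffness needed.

k = m·ω_n² = 82.4 × 192.0² = 82.4 × 36860 = 3038000 N/m.

3040000 N/m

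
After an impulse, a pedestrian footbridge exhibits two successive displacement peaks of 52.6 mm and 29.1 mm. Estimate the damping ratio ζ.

Logarithmic decrement δ = (1/n)·ln(x₀/x_n) = (1/1)·ln(52.6/29.1) = (1/1)·ln(1.808) = 0.5920.
ζ = δ/√(4π² + δ²) = 0.5920/√(39.48 + 0.350) = 0.5920/6.311 = 0.09380.

0.0938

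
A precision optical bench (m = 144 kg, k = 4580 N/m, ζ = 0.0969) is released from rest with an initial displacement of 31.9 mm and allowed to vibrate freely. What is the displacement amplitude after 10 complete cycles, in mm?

0.0703 mm

Logarithmic decrement δ = 2πζ/√(1 − ζ²) = 2π × 0.09690/√(1 − 0.00939) = 0.6117.
After n cycles, x_n/x₀ = e^(−nδ), so x_10 = 31.9 × e^(−10 × 0.6117) = 31.9 × 0.002205 = 0.07033 mm.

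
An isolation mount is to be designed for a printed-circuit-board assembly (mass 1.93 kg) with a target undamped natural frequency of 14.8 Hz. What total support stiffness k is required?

16700 N/m

ω_n = 2πf_n = 2π × 14.8 = 92.99 rad/s.
k = m·ω_n² = 1.93 × 92.99² = 1.93 × 8647 = 16690 N/m.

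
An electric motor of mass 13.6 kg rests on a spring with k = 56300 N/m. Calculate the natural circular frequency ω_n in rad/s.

ω_n = √(k/m) = √(56300/13.6) = √4140 = 64.34 rad/s.

64.3 rad/s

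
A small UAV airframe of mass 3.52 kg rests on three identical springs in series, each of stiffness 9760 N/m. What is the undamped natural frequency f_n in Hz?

Series springs: 1/k_eq = 3/9760, so k_eq = 9760/3 = 3253 N/m.
ω_n = √(k_eq/m) = √(3253/3.52) = √924.2 = 30.40 rad/s.
f_n = ω_n/(2π) = 30.40/6.283 = 4.839 Hz.

4.84 Hz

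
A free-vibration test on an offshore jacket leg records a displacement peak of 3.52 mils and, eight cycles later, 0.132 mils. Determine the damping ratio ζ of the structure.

Logarithmic decrement δ = (1/n)·ln(x₀/x_n) = (1/8)·ln(3.52/0.132) = (1/8)·ln(26.67) = 0.4104.
ζ = δ/√(4π² + δ²) = 0.4104/√(39.48 + 0.168) = 0.4104/6.297 = 0.06518.

0.0652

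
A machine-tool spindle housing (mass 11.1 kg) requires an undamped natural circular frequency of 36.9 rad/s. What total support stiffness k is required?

15100 N/m

k = m·ω_n² = 11.1 × 36.90² = 11.1 × 1362 = 15110 N/m.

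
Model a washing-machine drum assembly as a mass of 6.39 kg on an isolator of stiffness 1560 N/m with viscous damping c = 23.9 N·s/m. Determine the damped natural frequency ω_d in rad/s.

15.5 rad/s

ω_n = √(k/m) = √(1560/6.39) = 15.62 rad/s.
Critical damping c_c = 2√(k·m) = 2√(1560 × 6.39) = 199.7 N·s/m, so ζ = c/c_c = 23.9/199.7 = 0.1197.
ω_d = ω_n√(1 − ζ²) = 15.62 × √(1 − 0.0143) = 15.51 rad/s.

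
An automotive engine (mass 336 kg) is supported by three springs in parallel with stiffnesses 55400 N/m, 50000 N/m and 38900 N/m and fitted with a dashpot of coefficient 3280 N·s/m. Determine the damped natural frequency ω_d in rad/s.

20.1 rad/s

Parallel springs add: k_eq = 55400 + 50000 + 38900 = 144300 N/m.
ω_n = √(k_eq/m) = √(144300/336) = 20.72 rad/s.
Critical damping c_c = 2√(k_eq·m) = 2√(144300 × 336) = 13930 N·s/m, so ζ = c/c_c = 3280/13930 = 0.2355.
ω_d = ω_n√(1 − ζ²) = 20.72 × √(1 − 0.0555) = 20.14 rad/s.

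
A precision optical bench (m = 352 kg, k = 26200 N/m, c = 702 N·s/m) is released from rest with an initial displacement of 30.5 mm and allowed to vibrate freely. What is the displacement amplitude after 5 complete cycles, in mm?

ζ = c/(2√(km)) = 702/(2√(26200 × 352)) = 702/6074 = 0.1156.
Logarithmic decrement δ = 2πζ/√(1 − ζ²) = 2π × 0.1156/√(1 − 0.0134) = 0.7311.
After n cycles, x_n/x₀ = e^(−nδ), so x_5 = 30.5 × e^(−5 × 0.7311) = 30.5 × 0.02585 = 0.7883 mm.

0.788 mm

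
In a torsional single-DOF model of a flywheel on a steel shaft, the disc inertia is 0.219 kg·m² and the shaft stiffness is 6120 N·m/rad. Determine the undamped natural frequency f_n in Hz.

ω_n = √(k_t/J) = √(6120/0.219) = √27950 = 167.2 rad/s.
f_n = ω_n/(2π) = 167.2/6.283 = 26.61 Hz.

26.6 Hz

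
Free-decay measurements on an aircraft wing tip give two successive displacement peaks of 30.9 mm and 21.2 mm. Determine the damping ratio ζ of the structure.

0.0599

Logarithmic decrement δ = (1/n)·ln(x₀/x_n) = (1/1)·ln(30.9/21.2) = (1/1)·ln(1.458) = 0.3768.
ζ = δ/√(4π² + δ²) = 0.3768/√(39.48 + 0.142) = 0.3768/6.294 = 0.05985.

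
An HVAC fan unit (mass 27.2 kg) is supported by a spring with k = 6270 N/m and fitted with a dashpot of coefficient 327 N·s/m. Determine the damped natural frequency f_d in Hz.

2.22 Hz

ω_n = √(k/m) = √(6270/27.2) = 15.18 rad/s.
Critical damping c_c = 2√(k·m) = 2√(6270 × 27.2) = 825.9 N·s/m, so ζ = c/c_c = 327/825.9 = 0.3959.
ω_d = ω_n√(1 − ζ²) = 15.18 × √(1 − 0.157) = 13.94 rad/s.
f_d = ω_d/(2π) = 2.219 Hz.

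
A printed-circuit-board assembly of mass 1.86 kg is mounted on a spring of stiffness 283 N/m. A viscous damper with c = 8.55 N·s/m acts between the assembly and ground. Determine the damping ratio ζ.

0.186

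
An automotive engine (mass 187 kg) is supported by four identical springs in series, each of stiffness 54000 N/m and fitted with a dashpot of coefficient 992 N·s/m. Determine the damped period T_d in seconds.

Series springs: 1/k_eq = 4/54000, so k_eq = 54000/4 = 13500 N/m.
ω_n = √(k_eq/m) = √(13500/187) = 8.497 rad/s.
Critical damping c_c = 2√(k_eq·m) = 2√(13500 × 187) = 3178 N·s/m, so ζ = c/c_c = 992/3178 = 0.3122.
ω_d = ω_n√(1 − ζ²) = 8.497 × √(1 − 0.0975) = 8.072 rad/s.
T_d = 2π/ω_d = 0.7784 s.

0.778 s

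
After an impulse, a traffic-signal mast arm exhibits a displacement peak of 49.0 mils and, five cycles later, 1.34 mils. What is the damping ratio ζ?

Logarithmic decrement δ = (1/n)·ln(x₀/x_n) = (1/5)·ln(49.0/1.34) = (1/5)·ln(36.57) = 0.7198.
ζ = δ/√(4π² + δ²) = 0.7198/√(39.48 + 0.518) = 0.7198/6.324 = 0.1138.

0.114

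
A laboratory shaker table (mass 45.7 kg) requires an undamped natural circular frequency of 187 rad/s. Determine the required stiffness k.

1600000 N/m

k = m·ω_n² = 45.7 × 187.0² = 45.7 × 34970 = 1598000 N/m.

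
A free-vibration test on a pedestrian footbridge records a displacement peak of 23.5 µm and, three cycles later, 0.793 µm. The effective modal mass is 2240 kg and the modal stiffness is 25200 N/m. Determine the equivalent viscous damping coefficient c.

2660 N·s/m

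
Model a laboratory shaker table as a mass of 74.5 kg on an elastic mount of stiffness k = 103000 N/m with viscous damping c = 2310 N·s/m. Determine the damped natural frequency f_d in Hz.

5.38 Hz

ω_n = √(k/m) = √(103000/74.5) = 37.18 rad/s.
Critical damping c_c = 2√(k·m) = 2√(103000 × 74.5) = 5540 N·s/m, so ζ = c/c_c = 2310/5540 = 0.4170.
ω_d = ω_n√(1 − ζ²) = 37.18 × √(1 − 0.174) = 33.80 rad/s.
f_d = ω_d/(2π) = 5.379 Hz.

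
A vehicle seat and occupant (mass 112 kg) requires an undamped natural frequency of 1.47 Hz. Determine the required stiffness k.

9550 N/m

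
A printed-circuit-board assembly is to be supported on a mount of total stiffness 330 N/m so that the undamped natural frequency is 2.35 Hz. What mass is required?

1.51 kg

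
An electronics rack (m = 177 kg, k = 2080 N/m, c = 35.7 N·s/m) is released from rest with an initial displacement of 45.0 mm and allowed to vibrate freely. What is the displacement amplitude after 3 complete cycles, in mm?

25.8 mm

ζ = c/(2√(km)) = 35.7/(2√(2080 × 177)) = 35.7/1214 = 0.02942.
Logarithmic decrement δ = 2πζ/√(1 − ζ²) = 2π × 0.02942/√(1 − 0.000865) = 0.1849.
After n cycles, x_n/x₀ = e^(−nδ), so x_3 = 45.0 × e^(−3 × 0.1849) = 45.0 × 0.5742 = 25.84 mm.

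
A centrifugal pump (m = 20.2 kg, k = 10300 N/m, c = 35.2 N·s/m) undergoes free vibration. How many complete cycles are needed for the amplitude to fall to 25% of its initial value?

ζ = c/(2√(km)) = 35.2/(2√(10300 × 20.2)) = 35.2/912.3 = 0.03858.
Logarithmic decrement δ = 2πζ/√(1 − ζ²) = 2π × 0.03858/√(1 − 0.00149) = 0.2426.
x_n/x₀ = e^(−nδ) ≤ 0.25; take ln: n ≥ ln(1/0.25)/δ = 1.386/0.2426 = 5.714.
So 6 complete cycles are required.

6 cycles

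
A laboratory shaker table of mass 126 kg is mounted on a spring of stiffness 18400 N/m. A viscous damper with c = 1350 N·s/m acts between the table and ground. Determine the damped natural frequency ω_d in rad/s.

10.8 rad/s

ω_n = √(k/m) = √(18400/126) = 12.08 rad/s.
Critical damping c_c = 2√(k·m) = 2√(18400 × 126) = 3045 N·s/m, so ζ = c/c_c = 1350/3045 = 0.4433.
ω_d = ω_n√(1 − ζ²) = 12.08 × √(1 − 0.197) = 10.83 rad/s.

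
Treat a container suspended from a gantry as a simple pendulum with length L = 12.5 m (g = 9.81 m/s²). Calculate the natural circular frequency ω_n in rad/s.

0.886 rad/s

For a simple pendulum ω_n = √(g/L) = √(9.81/12.5) = √0.7848 = 0.8859 rad/s.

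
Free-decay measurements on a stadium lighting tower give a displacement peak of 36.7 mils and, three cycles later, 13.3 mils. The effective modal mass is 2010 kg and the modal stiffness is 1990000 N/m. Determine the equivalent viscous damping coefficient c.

6800 N·s/m

Logarithmic decrement δ = (1/n)·ln(x₀/x_n) = (1/3)·ln(36.7/13.3) = (1/3)·ln(2.759) = 0.3383.
ζ = δ/√(4π² + δ²) = 0.3383/√(39.48 + 0.114) = 0.3383/6.292 = 0.05377.
c = ζ · 2√(km) = 0.05377 × 2√(1990000 × 2010) = 0.05377 × 126500 = 6801 N·s/m.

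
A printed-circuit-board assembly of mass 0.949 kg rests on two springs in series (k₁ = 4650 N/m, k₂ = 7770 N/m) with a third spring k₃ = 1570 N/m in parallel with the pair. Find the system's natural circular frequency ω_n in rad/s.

Series pair: k_s = k₁k₂/(k₁+k₂) = (4650)(7770)/(4650 + 7770) = 2909 N/m. In parallel with k₃: k_eq = 2909 + 1570 = 4479 N/m.
ω_n = √(k_eq/m) = √(4479/0.949) = √4720 = 68.70 rad/s.

68.7 rad/s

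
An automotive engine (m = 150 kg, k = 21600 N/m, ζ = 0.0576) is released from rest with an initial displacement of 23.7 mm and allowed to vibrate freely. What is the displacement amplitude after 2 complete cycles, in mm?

11.5 mm

Logarithmic decrement δ = 2πζ/√(1 − ζ²) = 2π × 0.05760/√(1 − 0.00332) = 0.3625.
After n cycles, x_n/x₀ = e^(−nδ), so x_2 = 23.7 × e^(−2 × 0.3625) = 23.7 × 0.4843 = 11.48 mm.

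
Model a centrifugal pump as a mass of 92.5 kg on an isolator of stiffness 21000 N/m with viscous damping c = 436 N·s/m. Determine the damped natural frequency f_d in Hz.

2.37 Hz

ω_n = √(k/m) = √(21000/92.5) = 15.07 rad/s.
Critical damping c_c = 2√(k·m) = 2√(21000 × 92.5) = 2787 N·s/m, so ζ = c/c_c = 436/2787 = 0.1564.
ω_d = ω_n√(1 − ζ²) = 15.07 × √(1 − 0.0245) = 14.88 rad/s.
f_d = ω_d/(2π) = 2.369 Hz.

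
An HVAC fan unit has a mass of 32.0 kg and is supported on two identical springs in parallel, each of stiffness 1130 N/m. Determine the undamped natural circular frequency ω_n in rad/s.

8.40 rad/s

Parallel springs add: k_eq = 2 × 1130 = 2260 N/m.
ω_n = √(k_eq/m) = √(2260/32.0) = √70.62 = 8.404 rad/s.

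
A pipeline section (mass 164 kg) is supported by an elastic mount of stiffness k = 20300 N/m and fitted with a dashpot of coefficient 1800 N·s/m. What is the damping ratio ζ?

0.493

ω_n = √(k/m) = √(20300/164) = 11.13 rad/s.
Critical damping c_c = 2√(k·m) = 2√(20300 × 164) = 3649 N·s/m, so ζ = c/c_c = 1800/3649 = 0.4933.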